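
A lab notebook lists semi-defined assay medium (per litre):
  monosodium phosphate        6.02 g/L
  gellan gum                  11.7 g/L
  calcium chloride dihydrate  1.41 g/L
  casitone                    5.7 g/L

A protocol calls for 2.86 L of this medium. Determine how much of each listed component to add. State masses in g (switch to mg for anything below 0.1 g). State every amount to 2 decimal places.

monosodium phosphate 17.22 g; gellan gum 33.46 g; calcium chloride dihydrate 4.03 g; casitone 16.30 g

Working volume: 2.86 L.
monosodium phosphate: 6.02 g/L × 2.86 L = 17.22 g
gellan gum: 11.7 g/L × 2.86 L = 33.46 g
calcium chloride dihydrate: 1.41 g/L × 2.86 L = 4.03 g
casitone: 5.7 g/L × 2.86 L = 16.30 g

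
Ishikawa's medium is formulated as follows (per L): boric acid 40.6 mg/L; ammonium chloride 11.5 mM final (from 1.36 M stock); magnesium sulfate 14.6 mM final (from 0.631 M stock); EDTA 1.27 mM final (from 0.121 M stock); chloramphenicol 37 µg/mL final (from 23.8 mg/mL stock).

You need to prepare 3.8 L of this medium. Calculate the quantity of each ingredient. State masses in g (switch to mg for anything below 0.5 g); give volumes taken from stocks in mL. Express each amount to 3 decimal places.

boric acid 154.280 mg; ammonium chloride 32.132 mL; magnesium sulfate 87.924 mL; EDTA 39.884 mL; chloramphenicol 5.908 mL

Scale factor relative to 1 L: 3.8.
boric acid: 40.6 mg/L × 3.8 L = 154.280 mg
ammonium chloride: dilute stock: 11.5 mM × 3800 mL ÷ 1360 mM = 32.132 mL
magnesium sulfate: C1V1 = C2V2 → 14.6 mM × 3800 mL ÷ 631 mM = 87.924 mL
EDTA: V = C2·V2/C1 = 1.27 mM × 3800 mL ÷ 121 mM = 39.884 mL
chloramphenicol: V = C2·V2/C1 = 37 µg/mL × 3800 mL ÷ 23800 µg/mL = 5.908 mL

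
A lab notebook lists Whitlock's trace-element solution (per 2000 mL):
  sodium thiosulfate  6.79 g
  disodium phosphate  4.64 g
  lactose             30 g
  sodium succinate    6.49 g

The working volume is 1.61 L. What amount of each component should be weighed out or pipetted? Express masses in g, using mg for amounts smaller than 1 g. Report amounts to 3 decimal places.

Scale factor = 1610 mL / 2000 mL = 0.805.
sodium thiosulfate: 6.79 g × (1610 mL / 2000 mL) = 5.466 g
disodium phosphate: 4.64 g × (1610 mL / 2000 mL) = 3.735 g
lactose: 30 g × (1610 mL / 2000 mL) = 24.150 g
sodium succinate: 6.49 g × (1610 mL / 2000 mL) = 5.224 g

sodium thiosulfate 5.466 g; disodium phosphate 3.735 g; lactose 24.150 g; sodium succinate 5.224 g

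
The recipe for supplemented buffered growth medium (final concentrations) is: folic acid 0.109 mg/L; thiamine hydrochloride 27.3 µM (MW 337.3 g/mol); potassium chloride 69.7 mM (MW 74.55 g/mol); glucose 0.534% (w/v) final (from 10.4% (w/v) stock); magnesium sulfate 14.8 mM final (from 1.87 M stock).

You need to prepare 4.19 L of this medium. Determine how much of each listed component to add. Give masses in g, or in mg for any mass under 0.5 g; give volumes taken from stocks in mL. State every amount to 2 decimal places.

folic acid 0.46 mg; thiamine hydrochloride 38.58 mg; potassium chloride 21.77 g; glucose 215.14 mL; magnesium sulfate 33.16 mL

Working volume: 4.19 L.
folic acid: 0.109 mg/L × 4.19 L = 0.46 mg
thiamine hydrochloride: 27.3 µmol/L × 337.3 g/mol × 4.19 L ÷ 1000 = 38.58 mg
potassium chloride: 69.7 mmol/L × 74.55 g/mol × 4.19 L ÷ 1000 = 21.77 g
glucose: dilute stock: 0.534% ÷ 10.4% × 4190 mL = 215.14 mL
magnesium sulfate: C1V1 = C2V2 → 14.8 mM × 4190 mL ÷ 1870 mM = 33.16 mL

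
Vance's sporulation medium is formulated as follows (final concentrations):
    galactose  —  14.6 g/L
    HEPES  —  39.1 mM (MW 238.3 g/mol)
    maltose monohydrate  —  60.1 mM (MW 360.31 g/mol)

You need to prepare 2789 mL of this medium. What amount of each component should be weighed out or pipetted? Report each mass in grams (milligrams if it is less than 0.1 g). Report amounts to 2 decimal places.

Target volume = 2789 mL = 2.789 L.
galactose: 14.6 g/L × 2.789 L = 40.72 g
HEPES: 39.1 mmol/L × 238.3 g/mol × 2.789 L ÷ 1000 = 25.99 g
maltose monohydrate: 60.1 mmol/L × 360.31 g/mol × 2.789 L ÷ 1000 = 60.39 g

galactose 40.72 g; HEPES 25.99 g; maltose monohydrate 60.39 g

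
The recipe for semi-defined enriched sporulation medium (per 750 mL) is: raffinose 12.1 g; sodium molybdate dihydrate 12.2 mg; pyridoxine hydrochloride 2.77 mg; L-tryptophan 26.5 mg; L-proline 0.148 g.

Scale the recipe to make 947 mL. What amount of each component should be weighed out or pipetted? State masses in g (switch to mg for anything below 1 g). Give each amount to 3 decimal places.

raffinose 15.278 g; sodium molybdate dihydrate 15.405 mg; pyridoxine hydrochloride 3.498 mg; L-tryptophan 33.461 mg; L-proline 186.875 mg

Scale factor = 947 mL / 750 mL = 1.26267.
raffinose: 12.1 g × (947 mL / 750 mL) = 15.278 g
sodium molybdate dihydrate: 12.2 mg × (947 mL / 750 mL) = 15.405 mg
pyridoxine hydrochloride: 2.77 mg × (947 mL / 750 mL) = 3.498 mg
L-tryptophan: 26.5 mg × (947 mL / 750 mL) = 33.461 mg
L-proline: 0.148 g × (947 mL / 750 mL) = 0.186875 g = 186.875 mg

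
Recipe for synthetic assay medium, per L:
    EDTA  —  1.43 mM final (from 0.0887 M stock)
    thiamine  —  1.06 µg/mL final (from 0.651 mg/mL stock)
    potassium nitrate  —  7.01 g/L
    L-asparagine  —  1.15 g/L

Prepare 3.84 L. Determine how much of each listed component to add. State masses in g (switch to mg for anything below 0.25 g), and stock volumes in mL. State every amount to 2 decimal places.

EDTA 61.91 mL; thiamine 6.25 mL; potassium nitrate 26.92 g; L-asparagine 4.42 g

Scale factor relative to 1 L: 3.84.
EDTA: dilute stock: 1.43 mM × 3840 mL ÷ 88.7 mM = 61.91 mL
thiamine: dilute stock: 1.06 µg/mL × 3840 mL ÷ 651 µg/mL = 6.25 mL
potassium nitrate: 7.01 g/L × 3.84 L = 26.92 g
L-asparagine: 1.15 g/L × 3.84 L = 4.42 g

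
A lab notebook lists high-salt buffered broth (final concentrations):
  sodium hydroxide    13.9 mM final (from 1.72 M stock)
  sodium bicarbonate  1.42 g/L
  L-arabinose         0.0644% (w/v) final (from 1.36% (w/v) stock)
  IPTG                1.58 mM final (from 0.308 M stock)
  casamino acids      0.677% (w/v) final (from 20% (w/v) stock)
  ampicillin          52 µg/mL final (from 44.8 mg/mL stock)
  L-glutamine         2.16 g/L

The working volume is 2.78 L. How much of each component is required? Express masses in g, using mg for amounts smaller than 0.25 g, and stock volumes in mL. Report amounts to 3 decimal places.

sodium hydroxide 22.466 mL; sodium bicarbonate 3.948 g; L-arabinose 131.641 mL; IPTG 14.261 mL; casamino acids 94.103 mL; ampicillin 3.227 mL; L-glutamine 6.005 g

Working volume: 2.78 L.
sodium hydroxide: C1V1 = C2V2 → 13.9 mM × 2780 mL ÷ 1720 mM = 22.466 mL
sodium bicarbonate: 1.42 g/L × 2.78 L = 3.948 g
L-arabinose: C1V1 = C2V2 → 0.0644% ÷ 1.36% × 2780 mL = 131.641 mL
IPTG: dilute stock: 1.58 mM × 2780 mL ÷ 308 mM = 14.261 mL
casamino acids: dilute stock: 0.677% ÷ 20% × 2780 mL = 94.103 mL
ampicillin: dilute stock: 52 µg/mL × 2780 mL ÷ 44800 µg/mL = 3.227 mL
L-glutamine: 2.16 g/L × 2.78 L = 6.005 g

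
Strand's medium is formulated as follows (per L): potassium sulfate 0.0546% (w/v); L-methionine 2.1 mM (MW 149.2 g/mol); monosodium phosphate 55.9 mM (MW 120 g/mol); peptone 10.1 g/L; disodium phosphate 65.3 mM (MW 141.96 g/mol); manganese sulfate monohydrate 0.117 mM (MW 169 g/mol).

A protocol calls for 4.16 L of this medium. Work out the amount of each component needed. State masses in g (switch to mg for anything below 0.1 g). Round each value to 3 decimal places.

Scale factor relative to 1 L: 4.16.
potassium sulfate: 0.0546% w/v = 0.546 g/L → 0.546 × 4.16 L = 2.271 g
L-methionine: 2.1 mmol/L × 149.2 g/mol × 4.16 L ÷ 1000 = 1.303 g
monosodium phosphate: 55.9 mmol/L × 120 g/mol × 4.16 L ÷ 1000 = 27.905 g
peptone: 10.1 g/L × 4.16 L = 42.016 g
disodium phosphate: 65.3 mmol/L × 141.96 g/mol × 4.16 L ÷ 1000 = 38.563 g
manganese sulfate monohydrate: 0.117 mmol/L × 169 mg/mmol × 4.16 L = 82.256 mg

potassium sulfate 2.271 g; L-methionine 1.303 g; monosodium phosphate 27.905 g; peptone 42.016 g; disodium phosphate 38.563 g; manganese sulfate monohydrate 82.256 mg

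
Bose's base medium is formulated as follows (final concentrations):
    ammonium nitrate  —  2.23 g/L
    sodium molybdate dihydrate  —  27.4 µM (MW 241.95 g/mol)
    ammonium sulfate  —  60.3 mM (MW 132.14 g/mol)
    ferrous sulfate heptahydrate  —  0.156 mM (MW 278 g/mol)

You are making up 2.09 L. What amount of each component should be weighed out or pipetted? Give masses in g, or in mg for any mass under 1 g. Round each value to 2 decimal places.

Scale factor relative to 1 L: 2.09.
ammonium nitrate: 2.23 g/L × 2.09 L = 4.66 g
sodium molybdate dihydrate: 27.4 µmol/L × 241.95 g/mol × 2.09 L ÷ 1000 = 13.86 mg
ammonium sulfate: 60.3 mmol/L × 132.14 g/mol × 2.09 L ÷ 1000 = 16.65 g
ferrous sulfate heptahydrate: 0.156 mmol/L × 278 mg/mmol × 2.09 L = 90.64 mg

ammonium nitrate 4.66 g; sodium molybdate dihydrate 13.86 mg; ammonium sulfate 16.65 g; ferrous sulfate heptahydrate 90.64 mg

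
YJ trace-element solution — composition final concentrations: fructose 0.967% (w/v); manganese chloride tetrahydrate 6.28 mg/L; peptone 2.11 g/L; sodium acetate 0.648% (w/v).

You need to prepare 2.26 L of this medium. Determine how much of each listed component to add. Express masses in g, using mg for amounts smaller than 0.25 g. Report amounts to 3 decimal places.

Scale factor relative to 1 L: 2.26.
fructose: 0.967 g per 100 mL × 2260 mL ÷ 100 = 21.854 g
manganese chloride tetrahydrate: 6.28 mg/L × 2.26 L = 14.193 mg
peptone: 2.11 g/L × 2.26 L = 4.769 g
sodium acetate: 0.648 g per 100 mL × 2260 mL ÷ 100 = 14.645 g

fructose 21.854 g; manganese chloride tetrahydrate 14.193 mg; peptone 4.769 g; sodium acetate 14.645 g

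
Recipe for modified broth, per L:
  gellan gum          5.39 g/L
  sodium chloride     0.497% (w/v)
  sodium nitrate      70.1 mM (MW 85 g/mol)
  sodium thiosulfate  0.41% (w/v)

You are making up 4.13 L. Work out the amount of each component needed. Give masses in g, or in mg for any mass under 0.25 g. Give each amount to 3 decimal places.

gellan gum 22.261 g; sodium chloride 20.526 g; sodium nitrate 24.609 g; sodium thiosulfate 16.933 g

Scale factor relative to 1 L: 4.13.
gellan gum: 5.39 g/L × 4.13 L = 22.261 g
sodium chloride: 0.497% w/v = 4.97 g/L → 4.97 × 4.13 L = 20.526 g
sodium nitrate: 70.1 mmol/L × 85 g/mol × 4.13 L ÷ 1000 = 24.609 g
sodium thiosulfate: 0.41% w/v = 4.1 g/L → 4.1 × 4.13 L = 16.933 g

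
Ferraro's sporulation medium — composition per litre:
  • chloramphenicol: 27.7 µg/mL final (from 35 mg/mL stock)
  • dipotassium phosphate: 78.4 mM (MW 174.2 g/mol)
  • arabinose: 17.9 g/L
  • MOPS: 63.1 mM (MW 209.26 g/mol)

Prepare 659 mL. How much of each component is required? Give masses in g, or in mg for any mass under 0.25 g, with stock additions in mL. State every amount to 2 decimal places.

Working volume: 659 mL = 0.659 L.
chloramphenicol: dilute stock: 27.7 µg/mL × 659 mL ÷ 35000 µg/mL = 0.52 mL
dipotassium phosphate: 78.4 mmol/L × 174.2 g/mol × 0.659 L ÷ 1000 = 9.00 g
arabinose: 17.9 g/L × 0.659 L = 11.80 g
MOPS: 63.1 mmol/L × 209.26 g/mol × 0.659 L ÷ 1000 = 8.70 g

chloramphenicol 0.52 mL; dipotassium phosphate 9.00 g; arabinose 11.80 g; MOPS 8.70 g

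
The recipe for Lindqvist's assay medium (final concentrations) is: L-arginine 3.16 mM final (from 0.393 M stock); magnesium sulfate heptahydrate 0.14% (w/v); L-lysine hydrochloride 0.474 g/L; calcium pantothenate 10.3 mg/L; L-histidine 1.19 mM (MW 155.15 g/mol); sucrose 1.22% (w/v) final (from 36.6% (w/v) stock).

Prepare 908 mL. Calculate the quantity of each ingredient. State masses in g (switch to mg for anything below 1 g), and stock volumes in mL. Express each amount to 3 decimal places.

L-arginine 7.301 mL; magnesium sulfate heptahydrate 1.271 g; L-lysine hydrochloride 430.392 mg; calcium pantothenate 9.352 mg; L-histidine 167.643 mg; sucrose 30.267 mL

Working volume: 908 mL = 0.908 L.
L-arginine: dilute stock: 3.16 mM × 908 mL ÷ 393 mM = 7.301 mL
magnesium sulfate heptahydrate: 0.14 g per 100 mL × 908 mL ÷ 100 = 1.271 g
L-lysine hydrochloride: 0.474 g/L × 0.908 L = 0.430392 g = 430.392 mg
calcium pantothenate: 10.3 mg/L × 0.908 L = 9.352 mg
L-histidine: 1.19 mmol/L × 155.15 mg/mmol × 0.908 L = 167.643 mg
sucrose: V = C2·V2/C1 = 1.22% ÷ 36.6% × 908 mL = 30.267 mL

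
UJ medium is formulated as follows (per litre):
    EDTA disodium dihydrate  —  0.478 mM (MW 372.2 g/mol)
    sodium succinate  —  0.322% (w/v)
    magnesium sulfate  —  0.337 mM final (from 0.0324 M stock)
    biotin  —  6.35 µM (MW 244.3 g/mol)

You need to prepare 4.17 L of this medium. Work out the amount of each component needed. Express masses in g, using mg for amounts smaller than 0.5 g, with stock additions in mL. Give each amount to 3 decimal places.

EDTA disodium dihydrate 0.742 g; sodium succinate 13.427 g; magnesium sulfate 43.373 mL; biotin 6.469 mg

Working volume: 4.17 L.
EDTA disodium dihydrate: 0.478 mmol/L × 372.2 g/mol × 4.17 L ÷ 1000 = 0.742 g
sodium succinate: 0.322% w/v = 3.22 g/L → 3.22 × 4.17 L = 13.427 g
magnesium sulfate: dilute stock: 0.337 mM × 4170 mL ÷ 32.4 mM = 43.373 mL
biotin: 6.35 µmol/L × 244.3 g/mol × 4.17 L ÷ 1000 = 6.469 mg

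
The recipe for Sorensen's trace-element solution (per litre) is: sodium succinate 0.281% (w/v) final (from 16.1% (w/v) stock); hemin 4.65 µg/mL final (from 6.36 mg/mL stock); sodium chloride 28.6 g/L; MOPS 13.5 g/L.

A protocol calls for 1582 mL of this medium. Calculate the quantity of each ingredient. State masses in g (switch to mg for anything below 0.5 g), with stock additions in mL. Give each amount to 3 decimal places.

Scale factor relative to 1 L: 1.582.
sodium succinate: dilute stock: 0.281% ÷ 16.1% × 1582 mL = 27.611 mL
hemin: C1V1 = C2V2 → 4.65 µg/mL × 1582 mL ÷ 6360 µg/mL = 1.157 mL
sodium chloride: 28.6 g/L × 1.582 L = 45.245 g
MOPS: 13.5 g/L × 1.582 L = 21.357 g

sodium succinate 27.611 mL; hemin 1.157 mL; sodium chloride 45.245 g; MOPS 21.357 g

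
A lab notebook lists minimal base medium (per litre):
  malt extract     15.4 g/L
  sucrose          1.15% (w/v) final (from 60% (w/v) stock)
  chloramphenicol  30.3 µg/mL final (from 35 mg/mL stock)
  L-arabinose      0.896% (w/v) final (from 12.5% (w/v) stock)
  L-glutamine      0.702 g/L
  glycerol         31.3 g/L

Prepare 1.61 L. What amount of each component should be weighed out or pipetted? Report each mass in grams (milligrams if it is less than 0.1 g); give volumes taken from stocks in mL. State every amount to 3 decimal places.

malt extract 24.794 g; sucrose 30.858 mL; chloramphenicol 1.394 mL; L-arabinose 115.405 mL; L-glutamine 1.130 g; glycerol 50.393 g

Scale factor relative to 1 L: 1.61.
malt extract: 15.4 g/L × 1.61 L = 24.794 g
sucrose: dilute stock: 1.15% ÷ 60% × 1610 mL = 30.858 mL
chloramphenicol: dilute stock: 30.3 µg/mL × 1610 mL ÷ 35000 µg/mL = 1.394 mL
L-arabinose: dilute stock: 0.896% ÷ 12.5% × 1610 mL = 115.405 mL
L-glutamine: 0.702 g/L × 1.61 L = 1.130 g
glycerol: 31.3 g/L × 1.61 L = 50.393 g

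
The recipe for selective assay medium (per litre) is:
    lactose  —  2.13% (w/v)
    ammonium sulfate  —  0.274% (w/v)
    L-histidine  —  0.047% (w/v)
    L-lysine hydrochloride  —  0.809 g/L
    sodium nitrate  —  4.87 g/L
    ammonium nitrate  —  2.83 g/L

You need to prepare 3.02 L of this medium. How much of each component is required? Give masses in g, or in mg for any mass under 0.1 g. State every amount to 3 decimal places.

lactose 64.326 g; ammonium sulfate 8.275 g; L-histidine 1.419 g; L-lysine hydrochloride 2.443 g; sodium nitrate 14.707 g; ammonium nitrate 8.547 g

Working volume: 3.02 L.
lactose: 2.13% w/v = 21.3 g/L → 21.3 × 3.02 L = 64.326 g
ammonium sulfate: 0.274% w/v = 2.74 g/L → 2.74 × 3.02 L = 8.275 g
L-histidine: 0.047% w/v = 0.47 g/L → 0.47 × 3.02 L = 1.419 g
L-lysine hydrochloride: 0.809 g/L × 3.02 L = 2.443 g
sodium nitrate: 4.87 g/L × 3.02 L = 14.707 g
ammonium nitrate: 2.83 g/L × 3.02 L = 8.547 g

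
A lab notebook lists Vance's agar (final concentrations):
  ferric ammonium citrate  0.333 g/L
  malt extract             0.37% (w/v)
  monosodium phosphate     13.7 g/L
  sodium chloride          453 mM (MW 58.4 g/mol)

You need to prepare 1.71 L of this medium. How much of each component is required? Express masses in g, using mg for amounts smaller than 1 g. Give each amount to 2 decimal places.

ferric ammonium citrate 569.43 mg; malt extract 6.33 g; monosodium phosphate 23.43 g; sodium chloride 45.24 g

Scale factor relative to 1 L: 1.71.
ferric ammonium citrate: 0.333 g/L × 1.71 L = 0.56943 g = 569.43 mg
malt extract: 0.37% w/v = 3.7 g/L → 3.7 × 1.71 L = 6.33 g
monosodium phosphate: 13.7 g/L × 1.71 L = 23.43 g
sodium chloride: 453 mmol/L × 58.4 g/mol × 1.71 L ÷ 1000 = 45.24 g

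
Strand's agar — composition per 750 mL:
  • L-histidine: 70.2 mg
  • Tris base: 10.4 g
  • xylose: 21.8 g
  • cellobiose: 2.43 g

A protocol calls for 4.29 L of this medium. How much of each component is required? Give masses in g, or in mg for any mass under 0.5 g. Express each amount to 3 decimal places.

Ratio of target to recipe volume: 4290 / 750 = 5.72.
L-histidine: 70.2 mg × (4290 mL / 750 mL) = 401.544 mg
Tris base: 10.4 g × (4290 mL / 750 mL) = 59.488 g
xylose: 21.8 g × (4290 mL / 750 mL) = 124.696 g
cellobiose: 2.43 g × (4290 mL / 750 mL) = 13.900 g

L-histidine 401.544 mg; Tris base 59.488 g; xylose 124.696 g; cellobiose 13.900 g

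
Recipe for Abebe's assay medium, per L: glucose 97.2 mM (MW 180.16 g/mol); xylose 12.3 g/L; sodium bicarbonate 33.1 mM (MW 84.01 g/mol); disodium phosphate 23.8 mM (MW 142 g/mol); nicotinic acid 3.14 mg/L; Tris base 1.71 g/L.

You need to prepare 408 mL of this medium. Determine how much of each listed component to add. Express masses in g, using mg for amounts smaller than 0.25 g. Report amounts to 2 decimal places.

glucose 7.14 g; xylose 5.02 g; sodium bicarbonate 1.13 g; disodium phosphate 1.38 g; nicotinic acid 1.28 mg; Tris base 0.70 g

Target volume = 408 mL = 0.408 L.
glucose: 97.2 mmol/L × 180.16 g/mol × 0.408 L ÷ 1000 = 7.14 g
xylose: 12.3 g/L × 0.408 L = 5.02 g
sodium bicarbonate: 33.1 mmol/L × 84.01 g/mol × 0.408 L ÷ 1000 = 1.13 g
disodium phosphate: 23.8 mmol/L × 142 g/mol × 0.408 L ÷ 1000 = 1.38 g
nicotinic acid: 3.14 mg/L × 0.408 L = 1.28 mg
Tris base: 1.71 g/L × 0.408 L = 0.70 g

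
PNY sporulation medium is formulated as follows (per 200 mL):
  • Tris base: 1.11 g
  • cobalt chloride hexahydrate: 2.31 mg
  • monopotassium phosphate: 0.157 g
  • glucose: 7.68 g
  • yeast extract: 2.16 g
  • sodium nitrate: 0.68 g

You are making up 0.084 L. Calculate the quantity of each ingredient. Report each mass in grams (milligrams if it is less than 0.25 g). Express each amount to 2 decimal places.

Ratio of target to recipe volume: 84 / 200 = 0.42.
Tris base: 1.11 g × (84 mL / 200 mL) = 0.47 g
cobalt chloride hexahydrate: 2.31 mg × (84 mL / 200 mL) = 0.97 mg
monopotassium phosphate: 0.157 g × (84 mL / 200 mL) = 0.06594 g = 65.94 mg
glucose: 7.68 g × (84 mL / 200 mL) = 3.23 g
yeast extract: 2.16 g × (84 mL / 200 mL) = 0.91 g
sodium nitrate: 0.68 g × (84 mL / 200 mL) = 0.29 g

Tris base 0.47 g; cobalt chloride hexahydrate 0.97 mg; monopotassium phosphate 65.94 mg; glucose 3.23 g; yeast extract 0.91 g; sodium nitrate 0.29 g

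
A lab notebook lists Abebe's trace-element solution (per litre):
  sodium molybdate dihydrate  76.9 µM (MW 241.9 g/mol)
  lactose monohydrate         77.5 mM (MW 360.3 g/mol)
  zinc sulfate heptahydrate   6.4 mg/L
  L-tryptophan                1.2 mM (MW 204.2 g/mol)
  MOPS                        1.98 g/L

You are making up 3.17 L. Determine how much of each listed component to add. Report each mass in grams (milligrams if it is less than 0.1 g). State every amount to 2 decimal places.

sodium molybdate dihydrate 58.97 mg; lactose monohydrate 88.52 g; zinc sulfate heptahydrate 20.29 mg; L-tryptophan 0.78 g; MOPS 6.28 g

Scale factor relative to 1 L: 3.17.
sodium molybdate dihydrate: 76.9 µmol/L × 241.9 g/mol × 3.17 L ÷ 1000 = 58.97 mg
lactose monohydrate: 77.5 mmol/L × 360.3 g/mol × 3.17 L ÷ 1000 = 88.52 g
zinc sulfate heptahydrate: 6.4 mg/L × 3.17 L = 20.29 mg
L-tryptophan: 1.2 mmol/L × 204.2 g/mol × 3.17 L ÷ 1000 = 0.78 g
MOPS: 1.98 g/L × 3.17 L = 6.28 g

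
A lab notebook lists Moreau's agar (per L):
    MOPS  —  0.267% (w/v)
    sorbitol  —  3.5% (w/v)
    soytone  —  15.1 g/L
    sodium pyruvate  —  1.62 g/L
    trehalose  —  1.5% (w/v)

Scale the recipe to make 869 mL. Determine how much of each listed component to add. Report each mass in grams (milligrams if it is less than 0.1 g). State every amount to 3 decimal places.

MOPS 2.320 g; sorbitol 30.415 g; soytone 13.122 g; sodium pyruvate 1.408 g; trehalose 13.035 g

Scale factor relative to 1 L: 0.869.
MOPS: 0.267 g per 100 mL × 869 mL ÷ 100 = 2.320 g
sorbitol: 3.5% w/v = 35 g/L → 35 × 0.869 L = 30.415 g
soytone: 15.1 g/L × 0.869 L = 13.122 g
sodium pyruvate: 1.62 g/L × 0.869 L = 1.408 g
trehalose: 1.5 g per 100 mL × 869 mL ÷ 100 = 13.035 g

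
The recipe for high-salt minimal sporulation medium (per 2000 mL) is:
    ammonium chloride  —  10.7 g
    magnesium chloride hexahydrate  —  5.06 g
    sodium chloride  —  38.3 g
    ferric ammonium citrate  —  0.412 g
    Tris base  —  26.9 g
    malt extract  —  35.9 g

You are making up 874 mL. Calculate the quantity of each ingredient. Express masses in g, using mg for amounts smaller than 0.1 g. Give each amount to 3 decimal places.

Scale factor = 874 mL / 2000 mL = 0.437.
ammonium chloride: 10.7 g × (874 mL / 2000 mL) = 4.676 g
magnesium chloride hexahydrate: 5.06 g × (874 mL / 2000 mL) = 2.211 g
sodium chloride: 38.3 g × (874 mL / 2000 mL) = 16.737 g
ferric ammonium citrate: 0.412 g × (874 mL / 2000 mL) = 0.180 g
Tris base: 26.9 g × (874 mL / 2000 mL) = 11.755 g
malt extract: 35.9 g × (874 mL / 2000 mL) = 15.688 g

ammonium chloride 4.676 g; magnesium chloride hexahydrate 2.211 g; sodium chloride 16.737 g; ferric ammonium citrate 0.180 g; Tris base 11.755 g; malt extract 15.688 g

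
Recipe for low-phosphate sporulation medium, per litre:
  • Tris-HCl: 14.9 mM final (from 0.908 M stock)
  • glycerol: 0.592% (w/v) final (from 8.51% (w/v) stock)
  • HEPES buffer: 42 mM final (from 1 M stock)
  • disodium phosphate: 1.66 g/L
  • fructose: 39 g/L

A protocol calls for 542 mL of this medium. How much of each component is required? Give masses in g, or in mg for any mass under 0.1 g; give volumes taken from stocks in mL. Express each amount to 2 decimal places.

Working volume: 542 mL = 0.542 L.
Tris-HCl: V = C2·V2/C1 = 14.9 mM × 542 mL ÷ 908 mM = 8.89 mL
glycerol: C1V1 = C2V2 → 0.592% ÷ 8.51% × 542 mL = 37.70 mL
HEPES buffer: V = C2·V2/C1 = 42 mM × 542 mL ÷ 1000 mM = 22.76 mL
disodium phosphate: 1.66 g/L × 0.542 L = 0.90 g
fructose: 39 g/L × 0.542 L = 21.14 g

Tris-HCl 8.89 mL; glycerol 37.70 mL; HEPES buffer 22.76 mL; disodium phosphate 0.90 g; fructose 21.14 g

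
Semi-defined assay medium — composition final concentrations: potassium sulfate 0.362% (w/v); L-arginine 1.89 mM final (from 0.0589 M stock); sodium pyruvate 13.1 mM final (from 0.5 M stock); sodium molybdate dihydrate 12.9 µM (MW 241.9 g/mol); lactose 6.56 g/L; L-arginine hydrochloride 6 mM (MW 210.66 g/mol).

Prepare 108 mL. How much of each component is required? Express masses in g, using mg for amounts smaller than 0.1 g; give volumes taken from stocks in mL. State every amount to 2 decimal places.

Working volume: 108 mL = 0.108 L.
potassium sulfate: 0.362% w/v = 3.62 g/L → 3.62 × 0.108 L = 0.39 g
L-arginine: dilute stock: 1.89 mM × 108 mL ÷ 58.9 mM = 3.47 mL
sodium pyruvate: V = C2·V2/C1 = 13.1 mM × 108 mL ÷ 500 mM = 2.83 mL
sodium molybdate dihydrate: 12.9 µmol/L × 241.9 g/mol × 0.108 L ÷ 1000 = 0.34 mg
lactose: 6.56 g/L × 0.108 L = 0.71 g
L-arginine hydrochloride: 6 mmol/L × 210.66 g/mol × 0.108 L ÷ 1000 = 0.14 g

potassium sulfate 0.39 g; L-arginine 3.47 mL; sodium pyruvate 2.83 mL; sodium molybdate dihydrate 0.34 mg; lactose 0.71 g; L-arginine hydrochloride 0.14 g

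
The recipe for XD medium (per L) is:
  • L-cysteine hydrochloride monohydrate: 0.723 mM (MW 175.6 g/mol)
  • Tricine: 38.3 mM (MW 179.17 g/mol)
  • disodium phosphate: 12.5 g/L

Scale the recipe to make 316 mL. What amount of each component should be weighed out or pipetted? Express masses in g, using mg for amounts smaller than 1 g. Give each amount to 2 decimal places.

L-cysteine hydrochloride monohydrate 40.12 mg; Tricine 2.17 g; disodium phosphate 3.95 g

Scale factor relative to 1 L: 0.316.
L-cysteine hydrochloride monohydrate: 0.723 mmol/L × 175.6 mg/mmol × 0.316 L = 40.12 mg
Tricine: 38.3 mmol/L × 179.17 g/mol × 0.316 L ÷ 1000 = 2.17 g
disodium phosphate: 12.5 g/L × 0.316 L = 3.95 g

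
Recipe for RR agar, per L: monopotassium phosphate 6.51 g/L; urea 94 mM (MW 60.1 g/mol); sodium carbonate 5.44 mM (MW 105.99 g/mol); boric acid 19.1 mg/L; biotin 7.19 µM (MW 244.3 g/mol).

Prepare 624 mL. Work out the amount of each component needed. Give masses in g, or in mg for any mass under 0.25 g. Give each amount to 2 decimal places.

Target volume = 624 mL = 0.624 L.
monopotassium phosphate: 6.51 g/L × 0.624 L = 4.06 g
urea: 94 mmol/L × 60.1 g/mol × 0.624 L ÷ 1000 = 3.53 g
sodium carbonate: 5.44 mmol/L × 105.99 g/mol × 0.624 L ÷ 1000 = 0.36 g
boric acid: 19.1 mg/L × 0.624 L = 11.92 mg
biotin: 7.19 µmol/L × 244.3 g/mol × 0.624 L ÷ 1000 = 1.10 mg

monopotassium phosphate 4.06 g; urea 3.53 g; sodium carbonate 0.36 g; boric acid 11.92 mg; biotin 1.10 mg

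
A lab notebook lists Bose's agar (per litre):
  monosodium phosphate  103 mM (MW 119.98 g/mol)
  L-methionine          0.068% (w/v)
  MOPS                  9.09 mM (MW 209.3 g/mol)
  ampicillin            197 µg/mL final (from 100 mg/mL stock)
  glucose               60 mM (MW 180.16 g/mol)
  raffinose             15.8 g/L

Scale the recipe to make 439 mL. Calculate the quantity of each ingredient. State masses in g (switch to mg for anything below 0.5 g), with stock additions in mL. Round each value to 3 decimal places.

monosodium phosphate 5.425 g; L-methionine 298.520 mg; MOPS 0.835 g; ampicillin 0.865 mL; glucose 4.745 g; raffinose 6.936 g

Scale factor relative to 1 L: 0.439.
monosodium phosphate: 103 mmol/L × 119.98 g/mol × 0.439 L ÷ 1000 = 5.425 g
L-methionine: 0.068% w/v = 0.68 g/L → 0.68 × 0.439 L = 0.29852 g = 298.520 mg
MOPS: 9.09 mmol/L × 209.3 g/mol × 0.439 L ÷ 1000 = 0.835 g
ampicillin: C1V1 = C2V2 → 197 µg/mL × 439 mL ÷ 100000 µg/mL = 0.865 mL
glucose: 60 mmol/L × 180.16 g/mol × 0.439 L ÷ 1000 = 4.745 g
raffinose: 15.8 g/L × 0.439 L = 6.936 g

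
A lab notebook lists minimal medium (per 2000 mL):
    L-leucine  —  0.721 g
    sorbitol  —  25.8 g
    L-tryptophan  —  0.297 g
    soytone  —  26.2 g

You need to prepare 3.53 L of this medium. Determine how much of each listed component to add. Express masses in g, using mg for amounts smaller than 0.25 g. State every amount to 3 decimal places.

Scale factor = 3530 mL / 2000 mL = 1.765.
L-leucine: 0.721 g × (3530 mL / 2000 mL) = 1.273 g
sorbitol: 25.8 g × (3530 mL / 2000 mL) = 45.537 g
L-tryptophan: 0.297 g × (3530 mL / 2000 mL) = 0.524 g
soytone: 26.2 g × (3530 mL / 2000 mL) = 46.243 g

L-leucine 1.273 g; sorbitol 45.537 g; L-tryptophan 0.524 g; soytone 46.243 g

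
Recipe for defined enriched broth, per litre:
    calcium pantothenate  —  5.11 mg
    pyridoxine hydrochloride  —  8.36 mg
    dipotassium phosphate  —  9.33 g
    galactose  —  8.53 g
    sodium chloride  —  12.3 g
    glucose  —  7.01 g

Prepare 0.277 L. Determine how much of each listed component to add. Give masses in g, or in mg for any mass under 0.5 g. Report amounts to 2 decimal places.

calcium pantothenate 1.42 mg; pyridoxine hydrochloride 2.32 mg; dipotassium phosphate 2.58 g; galactose 2.36 g; sodium chloride 3.41 g; glucose 1.94 g

Ratio of target to recipe volume: 277 / 1000 = 0.277.
calcium pantothenate: 5.11 mg × (277 mL / 1000 mL) = 1.42 mg
pyridoxine hydrochloride: 8.36 mg × (277 mL / 1000 mL) = 2.32 mg
dipotassium phosphate: 9.33 g × (277 mL / 1000 mL) = 2.58 g
galactose: 8.53 g × (277 mL / 1000 mL) = 2.36 g
sodium chloride: 12.3 g × (277 mL / 1000 mL) = 3.41 g
glucose: 7.01 g × (277 mL / 1000 mL) = 1.94 g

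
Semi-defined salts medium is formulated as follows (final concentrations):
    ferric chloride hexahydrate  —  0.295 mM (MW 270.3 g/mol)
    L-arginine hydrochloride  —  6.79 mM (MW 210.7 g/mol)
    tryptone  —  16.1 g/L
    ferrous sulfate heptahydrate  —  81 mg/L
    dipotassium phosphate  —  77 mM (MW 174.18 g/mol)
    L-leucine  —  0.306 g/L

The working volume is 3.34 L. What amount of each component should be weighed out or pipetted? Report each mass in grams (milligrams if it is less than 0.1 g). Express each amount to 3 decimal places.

Working volume: 3.34 L.
ferric chloride hexahydrate: 0.295 mmol/L × 270.3 g/mol × 3.34 L ÷ 1000 = 0.266 g
L-arginine hydrochloride: 6.79 mmol/L × 210.7 g/mol × 3.34 L ÷ 1000 = 4.778 g
tryptone: 16.1 g/L × 3.34 L = 53.774 g
ferrous sulfate heptahydrate: 81 mg/L × 3.34 L = 270.54 mg = 0.271 g
dipotassium phosphate: 77 mmol/L × 174.18 g/mol × 3.34 L ÷ 1000 = 44.796 g
L-leucine: 0.306 g/L × 3.34 L = 1.022 g

ferric chloride hexahydrate 0.266 g; L-arginine hydrochloride 4.778 g; tryptone 53.774 g; ferrous sulfate heptahydrate 0.271 g; dipotassium phosphate 44.796 g; L-leucine 1.022 g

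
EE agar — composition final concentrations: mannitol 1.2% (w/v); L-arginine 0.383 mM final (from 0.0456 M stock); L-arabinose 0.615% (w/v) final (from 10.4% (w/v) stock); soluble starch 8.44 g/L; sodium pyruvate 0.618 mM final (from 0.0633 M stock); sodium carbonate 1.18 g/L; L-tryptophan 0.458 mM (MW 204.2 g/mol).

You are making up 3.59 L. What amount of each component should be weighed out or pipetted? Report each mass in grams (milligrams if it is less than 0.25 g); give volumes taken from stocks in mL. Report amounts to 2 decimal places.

Working volume: 3.59 L.
mannitol: 1.2% w/v = 12 g/L → 12 × 3.59 L = 43.08 g
L-arginine: V = C2·V2/C1 = 0.383 mM × 3590 mL ÷ 45.6 mM = 30.15 mL
L-arabinose: C1V1 = C2V2 → 0.615% ÷ 10.4% × 3590 mL = 212.29 mL
soluble starch: 8.44 g/L × 3.59 L = 30.30 g
sodium pyruvate: C1V1 = C2V2 → 0.618 mM × 3590 mL ÷ 63.3 mM = 35.05 mL
sodium carbonate: 1.18 g/L × 3.59 L = 4.24 g
L-tryptophan: 0.458 mmol/L × 204.2 g/mol × 3.59 L ÷ 1000 = 0.34 g

mannitol 43.08 g; L-arginine 30.15 mL; L-arabinose 212.29 mL; soluble starch 30.30 g; sodium pyruvate 35.05 mL; sodium carbonate 4.24 g; L-tryptophan 0.34 g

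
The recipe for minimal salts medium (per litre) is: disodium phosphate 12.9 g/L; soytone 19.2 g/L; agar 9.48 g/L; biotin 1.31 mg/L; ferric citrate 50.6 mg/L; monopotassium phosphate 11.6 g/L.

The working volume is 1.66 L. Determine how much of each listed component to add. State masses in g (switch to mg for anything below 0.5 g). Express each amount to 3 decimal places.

Working volume: 1.66 L.
disodium phosphate: 12.9 g/L × 1.66 L = 21.414 g
soytone: 19.2 g/L × 1.66 L = 31.872 g
agar: 9.48 g/L × 1.66 L = 15.737 g
biotin: 1.31 mg/L × 1.66 L = 2.175 mg
ferric citrate: 50.6 mg/L × 1.66 L = 83.996 mg
monopotassium phosphate: 11.6 g/L × 1.66 L = 19.256 g

disodium phosphate 21.414 g; soytone 31.872 g; agar 15.737 g; biotin 2.175 mg; ferric citrate 83.996 mg; monopotassium phosphate 19.256 g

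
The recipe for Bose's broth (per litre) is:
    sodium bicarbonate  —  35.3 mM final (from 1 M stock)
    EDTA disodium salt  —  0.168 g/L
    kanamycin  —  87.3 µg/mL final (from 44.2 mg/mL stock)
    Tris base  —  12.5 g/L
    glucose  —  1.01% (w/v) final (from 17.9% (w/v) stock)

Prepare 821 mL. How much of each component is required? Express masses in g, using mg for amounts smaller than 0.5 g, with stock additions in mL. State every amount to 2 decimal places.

Scale factor relative to 1 L: 0.821.
sodium bicarbonate: dilute stock: 35.3 mM × 821 mL ÷ 1000 mM = 28.98 mL
EDTA disodium salt: 0.168 g/L × 0.821 L = 0.137928 g = 137.93 mg
kanamycin: dilute stock: 87.3 µg/mL × 821 mL ÷ 44200 µg/mL = 1.62 mL
Tris base: 12.5 g/L × 0.821 L = 10.26 g
glucose: dilute stock: 1.01% ÷ 17.9% × 821 mL = 46.32 mL

sodium bicarbonate 28.98 mL; EDTA disodium salt 137.93 mg; kanamycin 1.62 mL; Tris base 10.26 g; glucose 46.32 mL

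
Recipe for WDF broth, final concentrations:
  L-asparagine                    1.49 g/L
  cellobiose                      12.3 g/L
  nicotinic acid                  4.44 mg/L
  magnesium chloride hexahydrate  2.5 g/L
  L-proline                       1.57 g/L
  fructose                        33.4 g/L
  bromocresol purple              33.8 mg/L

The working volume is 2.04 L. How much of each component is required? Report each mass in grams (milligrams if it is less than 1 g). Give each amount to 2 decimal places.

L-asparagine 3.04 g; cellobiose 25.09 g; nicotinic acid 9.06 mg; magnesium chloride hexahydrate 5.10 g; L-proline 3.20 g; fructose 68.14 g; bromocresol purple 68.95 mg

Scale factor relative to 1 L: 2.04.
L-asparagine: 1.49 g/L × 2.04 L = 3.04 g
cellobiose: 12.3 g/L × 2.04 L = 25.09 g
nicotinic acid: 4.44 mg/L × 2.04 L = 9.06 mg
magnesium chloride hexahydrate: 2.5 g/L × 2.04 L = 5.10 g
L-proline: 1.57 g/L × 2.04 L = 3.20 g
fructose: 33.4 g/L × 2.04 L = 68.14 g
bromocresol purple: 33.8 mg/L × 2.04 L = 68.95 mg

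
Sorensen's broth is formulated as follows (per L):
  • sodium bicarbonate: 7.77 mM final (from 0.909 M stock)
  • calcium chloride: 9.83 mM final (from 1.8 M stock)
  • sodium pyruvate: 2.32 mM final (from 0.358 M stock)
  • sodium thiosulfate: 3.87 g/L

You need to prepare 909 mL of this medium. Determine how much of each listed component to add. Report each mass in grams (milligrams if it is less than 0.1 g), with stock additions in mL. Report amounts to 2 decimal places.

Target volume = 909 mL = 0.909 L.
sodium bicarbonate: V = C2·V2/C1 = 7.77 mM × 909 mL ÷ 909 mM = 7.77 mL
calcium chloride: V = C2·V2/C1 = 9.83 mM × 909 mL ÷ 1800 mM = 4.96 mL
sodium pyruvate: V = C2·V2/C1 = 2.32 mM × 909 mL ÷ 358 mM = 5.89 mL
sodium thiosulfate: 3.87 g/L × 0.909 L = 3.52 g

sodium bicarbonate 7.77 mL; calcium chloride 4.96 mL; sodium pyruvate 5.89 mL; sodium thiosulfate 3.52 g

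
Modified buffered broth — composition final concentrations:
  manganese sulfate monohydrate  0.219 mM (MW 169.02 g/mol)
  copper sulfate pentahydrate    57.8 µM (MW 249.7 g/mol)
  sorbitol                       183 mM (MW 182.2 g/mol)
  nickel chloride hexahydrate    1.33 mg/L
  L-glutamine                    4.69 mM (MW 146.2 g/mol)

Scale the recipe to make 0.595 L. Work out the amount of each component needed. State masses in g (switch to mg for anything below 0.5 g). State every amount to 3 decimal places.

Scale factor relative to 1 L: 0.595.
manganese sulfate monohydrate: 0.219 mmol/L × 169.02 mg/mmol × 0.595 L = 22.024 mg
copper sulfate pentahydrate: 57.8 µmol/L × 249.7 g/mol × 0.595 L ÷ 1000 = 8.587 mg
sorbitol: 183 mmol/L × 182.2 g/mol × 0.595 L ÷ 1000 = 19.839 g
nickel chloride hexahydrate: 1.33 mg/L × 0.595 L = 0.791 mg
L-glutamine: 4.69 mmol/L × 146.2 mg/mmol × 0.595 L = 407.978 mg

manganese sulfate monohydrate 22.024 mg; copper sulfate pentahydrate 8.587 mg; sorbitol 19.839 g; nickel chloride hexahydrate 0.791 mg; L-glutamine 407.978 mg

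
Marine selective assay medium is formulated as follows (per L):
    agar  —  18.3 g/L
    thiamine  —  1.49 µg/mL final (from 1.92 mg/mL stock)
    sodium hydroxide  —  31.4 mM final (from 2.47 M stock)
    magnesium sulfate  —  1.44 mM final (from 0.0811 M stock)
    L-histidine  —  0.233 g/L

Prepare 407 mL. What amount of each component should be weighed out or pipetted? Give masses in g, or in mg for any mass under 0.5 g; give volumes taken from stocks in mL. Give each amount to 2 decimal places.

agar 7.45 g; thiamine 0.32 mL; sodium hydroxide 5.17 mL; magnesium sulfate 7.23 mL; L-histidine 94.83 mg

Target volume = 407 mL = 0.407 L.
agar: 18.3 g/L × 0.407 L = 7.45 g
thiamine: dilute stock: 1.49 µg/mL × 407 mL ÷ 1920 µg/mL = 0.32 mL
sodium hydroxide: C1V1 = C2V2 → 31.4 mM × 407 mL ÷ 2470 mM = 5.17 mL
magnesium sulfate: V = C2·V2/C1 = 1.44 mM × 407 mL ÷ 81.1 mM = 7.23 mL
L-histidine: 0.233 g/L × 0.407 L = 0.094831 g = 94.83 mg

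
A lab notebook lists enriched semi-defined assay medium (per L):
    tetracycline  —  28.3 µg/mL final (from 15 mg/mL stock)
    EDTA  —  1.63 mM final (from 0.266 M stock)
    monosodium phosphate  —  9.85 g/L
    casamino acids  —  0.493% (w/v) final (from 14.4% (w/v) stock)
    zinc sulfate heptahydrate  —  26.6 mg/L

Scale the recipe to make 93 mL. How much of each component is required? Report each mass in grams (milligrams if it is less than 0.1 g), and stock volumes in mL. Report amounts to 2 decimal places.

Target volume = 93 mL = 0.093 L.
tetracycline: V = C2·V2/C1 = 28.3 µg/mL × 93 mL ÷ 15000 µg/mL = 0.18 mL
EDTA: V = C2·V2/C1 = 1.63 mM × 93 mL ÷ 266 mM = 0.57 mL
monosodium phosphate: 9.85 g/L × 0.093 L = 0.92 g
casamino acids: V = C2·V2/C1 = 0.493% ÷ 14.4% × 93 mL = 3.18 mL
zinc sulfate heptahydrate: 26.6 mg/L × 0.093 L = 2.47 mg

tetracycline 0.18 mL; EDTA 0.57 mL; monosodium phosphate 0.92 g; casamino acids 3.18 mL; zinc sulfate heptahydrate 2.47 mg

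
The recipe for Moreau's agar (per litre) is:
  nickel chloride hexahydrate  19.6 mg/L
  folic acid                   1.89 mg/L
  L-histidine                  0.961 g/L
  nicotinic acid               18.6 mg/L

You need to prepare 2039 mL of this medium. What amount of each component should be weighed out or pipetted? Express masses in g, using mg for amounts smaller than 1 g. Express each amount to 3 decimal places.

Working volume: 2039 mL = 2.039 L.
nickel chloride hexahydrate: 19.6 mg/L × 2.039 L = 39.964 mg
folic acid: 1.89 mg/L × 2.039 L = 3.854 mg
L-histidine: 0.961 g/L × 2.039 L = 1.959 g
nicotinic acid: 18.6 mg/L × 2.039 L = 37.925 mg

nickel chloride hexahydrate 39.964 mg; folic acid 3.854 mg; L-histidine 1.959 g; nicotinic acid 37.925 mg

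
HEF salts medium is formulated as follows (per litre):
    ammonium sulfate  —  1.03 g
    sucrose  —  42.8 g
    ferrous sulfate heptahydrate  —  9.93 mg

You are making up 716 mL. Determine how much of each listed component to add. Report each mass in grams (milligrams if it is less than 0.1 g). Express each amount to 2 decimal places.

Scale factor = 716 mL / 1000 mL = 0.716.
ammonium sulfate: 1.03 g × (716 mL / 1000 mL) = 0.74 g
sucrose: 42.8 g × (716 mL / 1000 mL) = 30.64 g
ferrous sulfate heptahydrate: 9.93 mg × (716 mL / 1000 mL) = 7.11 mg

ammonium sulfate 0.74 g; sucrose 30.64 g; ferrous sulfate heptahydrate 7.11 mg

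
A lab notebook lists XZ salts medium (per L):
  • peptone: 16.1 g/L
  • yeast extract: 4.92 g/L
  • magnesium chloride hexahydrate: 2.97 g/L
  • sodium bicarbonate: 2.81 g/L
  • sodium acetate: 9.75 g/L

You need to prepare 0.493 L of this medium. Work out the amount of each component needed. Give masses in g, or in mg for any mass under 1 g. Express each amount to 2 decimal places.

peptone 7.94 g; yeast extract 2.43 g; magnesium chloride hexahydrate 1.46 g; sodium bicarbonate 1.39 g; sodium acetate 4.81 g

Scale factor relative to 1 L: 0.493.
peptone: 16.1 g/L × 0.493 L = 7.94 g
yeast extract: 4.92 g/L × 0.493 L = 2.43 g
magnesium chloride hexahydrate: 2.97 g/L × 0.493 L = 1.46 g
sodium bicarbonate: 2.81 g/L × 0.493 L = 1.39 g
sodium acetate: 9.75 g/L × 0.493 L = 4.81 g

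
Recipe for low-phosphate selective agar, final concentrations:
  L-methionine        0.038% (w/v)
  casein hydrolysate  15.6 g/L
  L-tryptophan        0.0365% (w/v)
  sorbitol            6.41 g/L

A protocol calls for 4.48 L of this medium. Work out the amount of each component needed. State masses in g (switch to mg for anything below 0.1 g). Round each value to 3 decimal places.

Scale factor relative to 1 L: 4.48.
L-methionine: 0.038% w/v = 0.38 g/L → 0.38 × 4.48 L = 1.702 g
casein hydrolysate: 15.6 g/L × 4.48 L = 69.888 g
L-tryptophan: 0.0365 g per 100 mL × 4480 mL ÷ 100 = 1.635 g
sorbitol: 6.41 g/L × 4.48 L = 28.717 g

L-methionine 1.702 g; casein hydrolysate 69.888 g; L-tryptophan 1.635 g; sorbitol 28.717 g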